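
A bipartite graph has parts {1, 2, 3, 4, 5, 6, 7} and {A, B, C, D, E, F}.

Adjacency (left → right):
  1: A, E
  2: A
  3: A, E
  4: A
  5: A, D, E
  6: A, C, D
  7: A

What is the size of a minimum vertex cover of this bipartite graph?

The 4 edges 1–E, 2–A, 5–D, 6–C form a matching, so any vertex cover needs at least 4 vertices (one per matched edge).
Conversely {5, 6, A, E} meets every edge and has exactly 4 vertices, so 4 is optimal.

4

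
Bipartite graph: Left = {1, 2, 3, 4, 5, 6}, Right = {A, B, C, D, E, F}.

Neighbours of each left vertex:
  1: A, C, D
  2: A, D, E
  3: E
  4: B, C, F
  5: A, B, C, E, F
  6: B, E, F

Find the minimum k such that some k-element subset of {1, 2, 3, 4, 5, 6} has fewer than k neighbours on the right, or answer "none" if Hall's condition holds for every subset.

none

A matching saturating every left vertex exists, for instance 1→C, 2→D, 3→E, 4→F, 5→A, 6→B.
By Hall's marriage theorem, this means |N(S)| ≥ |S| for every subset S, so no violating subset exists.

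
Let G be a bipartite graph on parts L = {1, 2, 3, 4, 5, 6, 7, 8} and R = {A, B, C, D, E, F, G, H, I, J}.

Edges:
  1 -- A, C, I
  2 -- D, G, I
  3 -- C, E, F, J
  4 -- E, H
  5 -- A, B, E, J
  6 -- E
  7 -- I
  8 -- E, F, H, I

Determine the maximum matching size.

8

One maximum matching: 1→C, 2→G, 3→J, 4→H, 5→B, 6→E, 7→I, 8→F.
This saturates every left vertex, so 8 is the maximum.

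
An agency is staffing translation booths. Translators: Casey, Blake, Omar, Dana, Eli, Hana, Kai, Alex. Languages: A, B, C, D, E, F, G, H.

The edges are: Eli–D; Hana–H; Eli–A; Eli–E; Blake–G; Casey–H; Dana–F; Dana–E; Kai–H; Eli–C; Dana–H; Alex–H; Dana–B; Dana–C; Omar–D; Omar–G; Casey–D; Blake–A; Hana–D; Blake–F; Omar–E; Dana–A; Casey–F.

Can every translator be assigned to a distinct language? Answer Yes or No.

The set {Kai, Alex} has only 1 neighbour ({H}), so by Hall's theorem at most 7 of the 8 translators can be matched.
Hence no matching covers every translator.

No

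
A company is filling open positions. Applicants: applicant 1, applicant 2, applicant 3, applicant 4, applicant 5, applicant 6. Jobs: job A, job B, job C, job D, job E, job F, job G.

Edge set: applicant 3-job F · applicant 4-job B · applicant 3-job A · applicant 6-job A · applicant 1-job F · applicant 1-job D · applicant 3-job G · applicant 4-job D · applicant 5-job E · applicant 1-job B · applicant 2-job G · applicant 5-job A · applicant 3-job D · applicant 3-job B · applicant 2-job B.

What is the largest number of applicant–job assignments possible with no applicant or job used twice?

For example, pair applicant 1–job F, applicant 2–job G, applicant 3–job B, applicant 4–job D, applicant 5–job E, applicant 6–job A.
All 6 applicants are matched, so no larger matching exists.

6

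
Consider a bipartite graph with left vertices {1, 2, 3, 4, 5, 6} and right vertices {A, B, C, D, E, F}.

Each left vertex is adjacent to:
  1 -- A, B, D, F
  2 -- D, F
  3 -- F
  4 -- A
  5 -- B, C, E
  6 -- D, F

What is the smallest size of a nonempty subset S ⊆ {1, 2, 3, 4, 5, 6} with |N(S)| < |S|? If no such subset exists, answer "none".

Take S = {2, 3, 6}. Its neighbourhood is {D, F}, so |N(S)| = 2 < |S| = 3.
Every subset of size less than 3 has at least as many neighbours as members, so 3 is the minimum.

3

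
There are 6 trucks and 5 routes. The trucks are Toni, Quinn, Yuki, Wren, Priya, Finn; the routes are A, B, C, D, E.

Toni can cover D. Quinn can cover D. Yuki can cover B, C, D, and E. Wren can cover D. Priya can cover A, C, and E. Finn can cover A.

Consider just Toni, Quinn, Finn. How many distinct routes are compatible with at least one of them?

The union of neighbours of {Toni, Quinn, Finn} is {A, D}, which has 2 elements.
Since |N(S)| = 2 < |S| = 3, Hall's condition fails for this subset.

2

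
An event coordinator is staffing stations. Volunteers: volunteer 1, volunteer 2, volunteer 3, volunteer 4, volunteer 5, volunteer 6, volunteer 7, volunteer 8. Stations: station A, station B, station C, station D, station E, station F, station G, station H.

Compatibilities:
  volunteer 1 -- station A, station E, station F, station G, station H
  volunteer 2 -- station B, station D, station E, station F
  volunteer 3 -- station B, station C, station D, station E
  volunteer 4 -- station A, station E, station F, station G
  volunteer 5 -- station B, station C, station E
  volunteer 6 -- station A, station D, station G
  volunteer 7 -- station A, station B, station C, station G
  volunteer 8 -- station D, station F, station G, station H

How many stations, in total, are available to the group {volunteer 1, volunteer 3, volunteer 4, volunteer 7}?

The union of neighbours of {volunteer 1, volunteer 3, volunteer 4, volunteer 7} is {station A, station B, station C, station D, station E, station F, station G, station H}, which has 8 elements.
Since |N(S)| = 8 ≥ |S| = 4, Hall's condition holds for this subset.

8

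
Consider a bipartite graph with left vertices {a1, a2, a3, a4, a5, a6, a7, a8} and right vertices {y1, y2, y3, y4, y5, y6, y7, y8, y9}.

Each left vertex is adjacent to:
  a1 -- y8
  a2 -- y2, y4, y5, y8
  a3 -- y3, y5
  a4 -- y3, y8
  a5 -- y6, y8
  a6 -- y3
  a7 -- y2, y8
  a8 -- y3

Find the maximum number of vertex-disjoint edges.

One maximum matching: a1–y8, a2–y4, a3–y5, a4–y3, a5–y6, a7–y2.
The set {a1, a4, a6, a8} has only 2 neighbours ({y3, y8}), so by Hall's theorem at most 6 of the 8 left vertices can be matched.

6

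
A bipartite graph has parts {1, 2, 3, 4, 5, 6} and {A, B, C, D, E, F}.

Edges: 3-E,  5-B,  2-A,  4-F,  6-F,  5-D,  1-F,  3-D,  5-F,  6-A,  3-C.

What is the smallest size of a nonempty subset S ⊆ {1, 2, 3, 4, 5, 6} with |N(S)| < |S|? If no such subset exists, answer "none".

2

Take S = {1, 4}. Its neighbourhood is {F}, so |N(S)| = 1 < |S| = 2.
No single vertex violates Hall's condition since each has at least one neighbour, so 2 is the minimum.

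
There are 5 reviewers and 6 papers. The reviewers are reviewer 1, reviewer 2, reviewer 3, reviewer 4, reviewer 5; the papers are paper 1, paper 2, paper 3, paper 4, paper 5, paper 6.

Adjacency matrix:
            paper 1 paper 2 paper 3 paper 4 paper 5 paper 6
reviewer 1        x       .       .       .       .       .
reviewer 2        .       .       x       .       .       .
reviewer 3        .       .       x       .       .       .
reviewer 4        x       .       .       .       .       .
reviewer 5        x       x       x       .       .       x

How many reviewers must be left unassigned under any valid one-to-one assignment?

2

A valid assignment of size 3: reviewer 1–paper 1, reviewer 2–paper 3, reviewer 5–paper 6.
The set {reviewer 1, reviewer 2, reviewer 3, reviewer 4} has only 2 neighbours ({paper 1, paper 3}), so by Hall's theorem at most 3 of the 5 reviewers can be matched.
That matches 3 of the 5, leaving 2 unmatched; no matching can do better.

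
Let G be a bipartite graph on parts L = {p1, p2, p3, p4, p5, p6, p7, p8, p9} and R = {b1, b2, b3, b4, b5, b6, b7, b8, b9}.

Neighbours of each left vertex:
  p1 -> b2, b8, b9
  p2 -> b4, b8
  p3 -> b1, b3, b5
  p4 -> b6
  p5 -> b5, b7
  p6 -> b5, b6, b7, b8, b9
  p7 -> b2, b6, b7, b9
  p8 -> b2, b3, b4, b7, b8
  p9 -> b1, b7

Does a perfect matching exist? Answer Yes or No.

Yes

A valid assignment of size 9: p1→b8, p2→b4, p3→b1, p4→b6, p5→b5, p6→b9, p7→b2, p8→b3, p9→b7.
Every left vertex is matched, so this is a perfect matching.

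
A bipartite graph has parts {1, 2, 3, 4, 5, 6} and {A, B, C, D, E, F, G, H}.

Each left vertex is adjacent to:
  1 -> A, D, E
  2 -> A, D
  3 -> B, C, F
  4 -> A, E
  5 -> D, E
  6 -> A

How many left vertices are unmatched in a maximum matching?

A valid assignment of size 4: 1→D, 2→A, 3→B, 4→E.
The set {1, 2, 4, 5, 6} has only 3 neighbours ({A, D, E}), so by Hall's theorem at most 4 of the 6 left vertices can be matched.
That matches 4 of the 6, leaving 2 unmatched; no matching can do better.

2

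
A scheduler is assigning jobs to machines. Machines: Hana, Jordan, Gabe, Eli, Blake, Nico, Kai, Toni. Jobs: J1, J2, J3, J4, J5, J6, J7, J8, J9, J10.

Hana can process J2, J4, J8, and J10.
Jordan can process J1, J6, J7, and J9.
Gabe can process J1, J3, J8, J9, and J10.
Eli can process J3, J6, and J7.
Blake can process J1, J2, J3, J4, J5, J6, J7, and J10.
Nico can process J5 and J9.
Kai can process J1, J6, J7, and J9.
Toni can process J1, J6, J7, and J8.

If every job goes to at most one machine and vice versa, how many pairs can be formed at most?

8

A valid assignment of size 8: Hana-J8, Jordan-J7, Gabe-J10, Eli-J3, Blake-J2, Nico-J5, Kai-J9, Toni-J6.
This saturates every machine, so 8 is the maximum.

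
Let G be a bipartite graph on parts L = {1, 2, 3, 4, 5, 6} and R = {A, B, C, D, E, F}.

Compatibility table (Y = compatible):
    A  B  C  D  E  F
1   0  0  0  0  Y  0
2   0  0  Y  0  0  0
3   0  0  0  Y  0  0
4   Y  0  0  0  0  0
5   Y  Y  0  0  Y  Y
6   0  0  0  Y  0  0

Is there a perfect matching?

No

The set {3, 6} has only 1 neighbour ({D}), so by Hall's theorem at most 5 of the 6 left vertices can be matched.
Hence no matching covers every left vertex.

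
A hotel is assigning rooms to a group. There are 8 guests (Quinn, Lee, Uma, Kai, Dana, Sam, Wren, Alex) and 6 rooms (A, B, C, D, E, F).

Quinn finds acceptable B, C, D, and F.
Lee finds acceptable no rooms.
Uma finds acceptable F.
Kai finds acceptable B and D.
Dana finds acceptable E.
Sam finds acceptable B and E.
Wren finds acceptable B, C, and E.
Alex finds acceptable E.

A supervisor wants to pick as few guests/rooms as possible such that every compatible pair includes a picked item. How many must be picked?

5

The 5 edges Quinn–C, Uma–F, Kai–D, Dana–E, Sam–B form a matching, so any vertex cover needs at least 5 vertices (one per matched edge).
Conversely {B, C, D, E, F} meets every edge and has exactly 5 vertices, so 5 is optimal.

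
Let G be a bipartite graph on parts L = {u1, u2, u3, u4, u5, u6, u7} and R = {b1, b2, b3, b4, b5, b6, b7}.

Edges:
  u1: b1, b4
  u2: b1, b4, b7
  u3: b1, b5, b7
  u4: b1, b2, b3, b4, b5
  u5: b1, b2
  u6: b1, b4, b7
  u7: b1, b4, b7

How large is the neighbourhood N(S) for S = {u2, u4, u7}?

6

The union of neighbours of {u2, u4, u7} is {b1, b2, b3, b4, b5, b7}, which has 6 elements.
Since |N(S)| = 6 ≥ |S| = 3, Hall's condition holds for this subset.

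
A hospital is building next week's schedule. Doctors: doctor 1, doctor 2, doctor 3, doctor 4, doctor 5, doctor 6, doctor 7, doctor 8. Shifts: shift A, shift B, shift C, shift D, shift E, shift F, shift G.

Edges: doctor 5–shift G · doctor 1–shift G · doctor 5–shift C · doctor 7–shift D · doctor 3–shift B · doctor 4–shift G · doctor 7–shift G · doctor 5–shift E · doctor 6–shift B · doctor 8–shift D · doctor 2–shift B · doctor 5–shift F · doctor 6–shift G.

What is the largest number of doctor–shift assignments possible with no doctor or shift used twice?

For example, pair doctor 1–shift G, doctor 2–shift B, doctor 5–shift E, doctor 7–shift D.
The set {doctor 1, doctor 2, doctor 3, doctor 4, doctor 6, doctor 7, doctor 8} has only 3 neighbours ({shift B, shift D, shift G}), so by Hall's theorem at most 4 of the 8 doctors can be matched.

4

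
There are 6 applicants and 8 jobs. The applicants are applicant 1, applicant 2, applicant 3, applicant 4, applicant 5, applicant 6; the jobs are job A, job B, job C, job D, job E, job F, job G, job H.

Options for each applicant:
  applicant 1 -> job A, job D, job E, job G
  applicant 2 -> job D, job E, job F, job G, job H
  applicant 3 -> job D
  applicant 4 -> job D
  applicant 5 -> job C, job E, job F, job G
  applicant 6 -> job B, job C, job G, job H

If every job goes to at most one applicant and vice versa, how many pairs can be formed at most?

5

One maximum matching: applicant 1-job A, applicant 2-job H, applicant 3-job D, applicant 5-job F, applicant 6-job G.
The set {applicant 3, applicant 4} has only 1 neighbour ({job D}), so by Hall's theorem at most 5 of the 6 applicants can be matched.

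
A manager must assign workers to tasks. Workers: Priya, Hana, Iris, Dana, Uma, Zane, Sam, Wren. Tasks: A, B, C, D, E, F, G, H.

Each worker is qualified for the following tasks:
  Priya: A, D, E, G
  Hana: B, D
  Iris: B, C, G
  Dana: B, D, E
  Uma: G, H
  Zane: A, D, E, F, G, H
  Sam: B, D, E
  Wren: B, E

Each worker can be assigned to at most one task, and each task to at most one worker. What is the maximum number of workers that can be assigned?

For example, pair Priya–A, Hana–D, Iris–C, Dana–E, Uma–H, Zane–G, Sam–B.
The set {Hana, Dana, Sam, Wren} has only 3 neighbours ({B, D, E}), so by Hall's theorem at most 7 of the 8 workers can be matched.

7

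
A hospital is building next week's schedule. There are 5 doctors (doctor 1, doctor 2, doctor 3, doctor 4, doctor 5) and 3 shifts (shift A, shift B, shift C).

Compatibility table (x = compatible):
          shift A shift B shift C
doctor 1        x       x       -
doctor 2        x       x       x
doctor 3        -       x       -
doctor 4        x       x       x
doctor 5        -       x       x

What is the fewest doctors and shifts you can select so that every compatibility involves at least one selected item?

A maximum matching has 3 edges (e.g. doctor 1–shift A, doctor 2–shift C, doctor 3–shift B).
By König's theorem the minimum vertex cover has the same size. One such cover is {shift A, shift B, shift C}.

3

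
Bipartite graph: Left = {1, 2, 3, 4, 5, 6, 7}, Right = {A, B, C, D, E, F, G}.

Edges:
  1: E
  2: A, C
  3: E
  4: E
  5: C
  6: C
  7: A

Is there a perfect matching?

No

The set {1, 2, 3, 4, 5, 6, 7} has only 3 neighbours ({A, C, E}), so by Hall's theorem at most 3 of the 7 left vertices can be matched.
Hence no matching covers every left vertex.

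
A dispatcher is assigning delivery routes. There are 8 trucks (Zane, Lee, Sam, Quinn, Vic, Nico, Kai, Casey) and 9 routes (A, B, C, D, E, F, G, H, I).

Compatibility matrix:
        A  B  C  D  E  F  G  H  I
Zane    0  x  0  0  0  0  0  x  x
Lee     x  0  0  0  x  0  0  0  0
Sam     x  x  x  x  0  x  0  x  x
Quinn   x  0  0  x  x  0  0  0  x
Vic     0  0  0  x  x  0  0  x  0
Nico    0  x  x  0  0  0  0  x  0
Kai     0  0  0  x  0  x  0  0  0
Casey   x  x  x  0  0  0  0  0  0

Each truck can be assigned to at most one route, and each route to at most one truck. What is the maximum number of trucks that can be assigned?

A valid assignment of size 8: Zane→H, Lee→E, Sam→A, Quinn→I, Vic→D, Nico→C, Kai→F, Casey→B.
This saturates every truck, so 8 is the maximum.

8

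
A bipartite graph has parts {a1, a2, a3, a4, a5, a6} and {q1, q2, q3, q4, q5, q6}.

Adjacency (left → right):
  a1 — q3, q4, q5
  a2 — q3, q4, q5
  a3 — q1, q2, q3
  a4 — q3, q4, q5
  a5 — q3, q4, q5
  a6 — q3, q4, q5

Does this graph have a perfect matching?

No

The set {a1, a2, a4, a5, a6} has only 3 neighbours ({q3, q4, q5}), so by Hall's theorem at most 4 of the 6 left vertices can be matched.
Hence no matching covers every left vertex.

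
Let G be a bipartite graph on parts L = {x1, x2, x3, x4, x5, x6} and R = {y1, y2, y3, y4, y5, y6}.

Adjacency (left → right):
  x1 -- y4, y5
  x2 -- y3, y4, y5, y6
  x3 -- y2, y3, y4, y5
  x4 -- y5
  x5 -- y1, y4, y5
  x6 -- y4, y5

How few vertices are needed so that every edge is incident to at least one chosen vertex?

5

{x2, x3, x5, y4, y5} is a vertex cover of size 5: every edge has an endpoint in this set.
No smaller cover exists because x1–y4, x2–y3, x3–y2, x4–y5, x5–y1 is a matching of size 5, and a cover must include an endpoint of each of these disjoint edges (König's theorem).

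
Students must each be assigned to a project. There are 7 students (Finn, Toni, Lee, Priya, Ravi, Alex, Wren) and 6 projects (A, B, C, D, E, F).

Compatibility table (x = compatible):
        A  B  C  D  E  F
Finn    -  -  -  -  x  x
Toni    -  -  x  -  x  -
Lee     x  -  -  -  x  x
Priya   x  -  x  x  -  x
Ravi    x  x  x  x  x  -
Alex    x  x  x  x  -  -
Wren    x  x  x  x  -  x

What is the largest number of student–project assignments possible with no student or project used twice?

One maximum matching: Finn–F, Toni–C, Lee–E, Priya–D, Ravi–A, Alex–B.
The set {Finn, Toni, Lee, Priya, Ravi, Alex, Wren} has only 6 neighbours ({A, B, C, D, E, F}), so by Hall's theorem at most 6 of the 7 students can be matched.

6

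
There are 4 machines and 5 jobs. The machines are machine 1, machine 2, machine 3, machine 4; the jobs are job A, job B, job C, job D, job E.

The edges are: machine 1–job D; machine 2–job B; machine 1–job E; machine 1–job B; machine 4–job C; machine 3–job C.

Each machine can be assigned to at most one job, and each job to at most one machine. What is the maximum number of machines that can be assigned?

For example, pair machine 1-job E, machine 2-job B, machine 3-job C.
The set {machine 3, machine 4} has only 1 neighbour ({job C}), so by Hall's theorem at most 3 of the 4 machines can be matched.

3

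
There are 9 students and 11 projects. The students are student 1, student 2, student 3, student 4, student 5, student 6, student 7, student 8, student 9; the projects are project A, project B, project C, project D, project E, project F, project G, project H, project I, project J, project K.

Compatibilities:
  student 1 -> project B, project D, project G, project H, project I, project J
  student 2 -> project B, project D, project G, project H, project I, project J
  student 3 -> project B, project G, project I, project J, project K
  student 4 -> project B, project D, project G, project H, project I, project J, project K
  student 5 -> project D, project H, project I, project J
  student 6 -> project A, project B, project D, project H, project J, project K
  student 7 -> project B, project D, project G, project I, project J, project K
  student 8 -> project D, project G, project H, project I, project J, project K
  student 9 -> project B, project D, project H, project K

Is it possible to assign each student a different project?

No

The set {student 1, student 2, student 3, student 4, student 5, student 7, student 8, student 9} has only 7 neighbours ({project B, project D, project G, project H, project I, project J, project K}), so by Hall's theorem at most 8 of the 9 students can be matched.
Hence no matching covers every student.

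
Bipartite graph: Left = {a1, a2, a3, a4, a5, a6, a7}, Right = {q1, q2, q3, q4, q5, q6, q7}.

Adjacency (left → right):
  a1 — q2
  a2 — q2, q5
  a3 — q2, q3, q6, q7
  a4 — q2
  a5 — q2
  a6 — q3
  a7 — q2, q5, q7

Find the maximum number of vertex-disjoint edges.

One maximum matching: a1→q2, a2→q5, a3→q6, a6→q3, a7→q7.
The set {a1, a4, a5} has only 1 neighbour ({q2}), so by Hall's theorem at most 5 of the 7 left vertices can be matched.

5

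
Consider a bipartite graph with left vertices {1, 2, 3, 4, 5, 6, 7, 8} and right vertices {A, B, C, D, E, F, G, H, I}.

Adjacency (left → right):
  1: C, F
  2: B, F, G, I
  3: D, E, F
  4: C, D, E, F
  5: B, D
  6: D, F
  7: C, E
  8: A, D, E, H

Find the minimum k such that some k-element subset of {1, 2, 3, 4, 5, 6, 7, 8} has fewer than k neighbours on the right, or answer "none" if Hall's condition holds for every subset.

5

Take S = {1, 3, 4, 6, 7}. Its neighbourhood is {C, D, E, F}, so |N(S)| = 4 < |S| = 5.
Every subset of size less than 5 has at least as many neighbours as members, so 5 is the minimum.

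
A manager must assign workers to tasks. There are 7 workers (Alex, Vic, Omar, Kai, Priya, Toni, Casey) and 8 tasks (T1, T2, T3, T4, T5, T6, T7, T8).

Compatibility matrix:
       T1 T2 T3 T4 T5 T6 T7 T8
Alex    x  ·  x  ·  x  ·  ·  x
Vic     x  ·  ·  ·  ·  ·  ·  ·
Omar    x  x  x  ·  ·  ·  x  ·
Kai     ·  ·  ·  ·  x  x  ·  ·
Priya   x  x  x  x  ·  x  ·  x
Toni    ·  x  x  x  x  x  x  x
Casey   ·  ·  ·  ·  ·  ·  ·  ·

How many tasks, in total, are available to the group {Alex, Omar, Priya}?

8

The union of neighbours of {Alex, Omar, Priya} is {T1, T2, T3, T4, T5, T6, T7, T8}, which has 8 elements.
Since |N(S)| = 8 ≥ |S| = 3, Hall's condition holds for this subset.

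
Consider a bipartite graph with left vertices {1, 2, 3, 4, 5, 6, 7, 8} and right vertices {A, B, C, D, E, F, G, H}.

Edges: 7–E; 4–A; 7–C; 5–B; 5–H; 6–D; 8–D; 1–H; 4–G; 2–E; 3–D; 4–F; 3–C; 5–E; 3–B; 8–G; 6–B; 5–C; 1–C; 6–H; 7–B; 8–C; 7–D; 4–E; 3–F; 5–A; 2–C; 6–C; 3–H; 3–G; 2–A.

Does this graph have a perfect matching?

For example, pair 1-H, 2-C, 3-F, 4-E, 5-A, 6-B, 7-D, 8-G.
Every left vertex is matched, so this is a perfect matching.

Yes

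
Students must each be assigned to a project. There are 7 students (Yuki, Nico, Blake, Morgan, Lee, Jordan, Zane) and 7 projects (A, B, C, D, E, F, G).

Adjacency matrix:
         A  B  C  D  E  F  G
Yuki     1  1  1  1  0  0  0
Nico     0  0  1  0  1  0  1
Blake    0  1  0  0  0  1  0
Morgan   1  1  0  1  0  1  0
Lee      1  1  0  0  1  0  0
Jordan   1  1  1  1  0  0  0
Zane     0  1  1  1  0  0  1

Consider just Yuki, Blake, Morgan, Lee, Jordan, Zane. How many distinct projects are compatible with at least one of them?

The union of neighbours of {Yuki, Blake, Morgan, Lee, Jordan, Zane} is {A, B, C, D, E, F, G}, which has 7 elements.
Since |N(S)| = 7 ≥ |S| = 6, Hall's condition holds for this subset.

7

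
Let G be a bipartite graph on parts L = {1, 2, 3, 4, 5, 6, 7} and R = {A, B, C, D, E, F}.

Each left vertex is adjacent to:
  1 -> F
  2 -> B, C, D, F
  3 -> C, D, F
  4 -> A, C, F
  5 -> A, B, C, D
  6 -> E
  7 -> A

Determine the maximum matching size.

6

One maximum matching: 1–F, 2–C, 3–D, 4–A, 5–B, 6–E.
The set {1, 2, 3, 4, 5, 7} has only 5 neighbours ({A, B, C, D, F}), so by Hall's theorem at most 6 of the 7 left vertices can be matched.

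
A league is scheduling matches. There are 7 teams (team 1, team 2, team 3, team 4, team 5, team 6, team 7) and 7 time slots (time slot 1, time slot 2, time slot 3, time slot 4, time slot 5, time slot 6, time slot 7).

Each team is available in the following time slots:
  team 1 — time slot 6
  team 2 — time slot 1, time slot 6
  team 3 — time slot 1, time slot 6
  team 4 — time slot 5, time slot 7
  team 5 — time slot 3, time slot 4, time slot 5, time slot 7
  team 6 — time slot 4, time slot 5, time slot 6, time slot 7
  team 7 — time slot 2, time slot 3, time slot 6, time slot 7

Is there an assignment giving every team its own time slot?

No

The set {team 1, team 2, team 3} has only 2 neighbours ({time slot 1, time slot 6}), so by Hall's theorem at most 6 of the 7 teams can be matched.
Hence no matching covers every team.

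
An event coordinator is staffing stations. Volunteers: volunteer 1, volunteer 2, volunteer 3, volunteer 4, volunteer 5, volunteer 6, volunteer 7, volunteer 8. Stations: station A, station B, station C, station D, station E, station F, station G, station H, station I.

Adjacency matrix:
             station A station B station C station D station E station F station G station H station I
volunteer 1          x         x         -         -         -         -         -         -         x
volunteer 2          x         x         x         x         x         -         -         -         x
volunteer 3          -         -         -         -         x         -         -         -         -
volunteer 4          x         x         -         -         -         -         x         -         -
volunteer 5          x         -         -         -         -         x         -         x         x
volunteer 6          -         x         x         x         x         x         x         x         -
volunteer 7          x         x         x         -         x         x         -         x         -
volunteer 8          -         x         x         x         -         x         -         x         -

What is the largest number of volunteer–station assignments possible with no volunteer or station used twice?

8

One maximum matching: volunteer 1–station A, volunteer 2–station I, volunteer 3–station E, volunteer 4–station G, volunteer 5–station H, volunteer 6–station C, volunteer 7–station B, volunteer 8–station F.
All 8 volunteers are matched, so no larger matching exists.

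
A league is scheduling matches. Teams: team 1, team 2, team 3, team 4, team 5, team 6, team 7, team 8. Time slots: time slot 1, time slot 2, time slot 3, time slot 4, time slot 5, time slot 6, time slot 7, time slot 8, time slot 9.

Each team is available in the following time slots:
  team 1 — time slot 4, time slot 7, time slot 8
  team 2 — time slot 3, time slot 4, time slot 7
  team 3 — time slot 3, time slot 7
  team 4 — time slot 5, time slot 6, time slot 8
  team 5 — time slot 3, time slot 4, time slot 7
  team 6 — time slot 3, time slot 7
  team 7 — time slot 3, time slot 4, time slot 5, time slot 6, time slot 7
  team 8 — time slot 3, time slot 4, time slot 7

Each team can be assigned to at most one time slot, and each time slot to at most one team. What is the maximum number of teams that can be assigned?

6

For example, pair team 1-time slot 8, team 2-time slot 7, team 3-time slot 3, team 4-time slot 6, team 5-time slot 4, team 7-time slot 5.
The set {team 2, team 3, team 5, team 6, team 8} has only 3 neighbours ({time slot 3, time slot 4, time slot 7}), so by Hall's theorem at most 6 of the 8 teams can be matched.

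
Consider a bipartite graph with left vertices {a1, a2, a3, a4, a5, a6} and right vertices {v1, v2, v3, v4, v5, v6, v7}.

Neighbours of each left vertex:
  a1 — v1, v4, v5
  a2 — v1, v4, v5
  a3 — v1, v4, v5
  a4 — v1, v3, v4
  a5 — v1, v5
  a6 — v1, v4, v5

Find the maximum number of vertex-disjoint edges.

A valid assignment of size 4: a1-v5, a2-v4, a3-v1, a4-v3.
The set {a1, a2, a3, a5, a6} has only 3 neighbours ({v1, v4, v5}), so by Hall's theorem at most 4 of the 6 left vertices can be matched.

4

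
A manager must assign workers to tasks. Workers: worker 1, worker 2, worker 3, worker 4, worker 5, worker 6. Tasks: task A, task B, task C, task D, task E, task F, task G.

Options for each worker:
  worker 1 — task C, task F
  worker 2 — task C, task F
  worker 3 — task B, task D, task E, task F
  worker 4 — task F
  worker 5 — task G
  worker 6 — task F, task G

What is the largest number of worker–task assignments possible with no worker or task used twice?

For example, pair worker 1–task C, worker 2–task F, worker 3–task E, worker 5–task G.
The set {worker 1, worker 2, worker 4, worker 5, worker 6} has only 3 neighbours ({task C, task F, task G}), so by Hall's theorem at most 4 of the 6 workers can be matched.

4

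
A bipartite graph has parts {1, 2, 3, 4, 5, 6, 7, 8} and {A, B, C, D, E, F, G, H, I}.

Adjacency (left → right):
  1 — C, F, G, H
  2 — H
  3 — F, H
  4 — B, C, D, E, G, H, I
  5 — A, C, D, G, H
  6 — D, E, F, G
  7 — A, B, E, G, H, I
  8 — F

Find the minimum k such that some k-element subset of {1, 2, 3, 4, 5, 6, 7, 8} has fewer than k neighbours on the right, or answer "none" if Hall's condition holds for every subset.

Take S = {2, 3, 8}. Its neighbourhood is {F, H}, so |N(S)| = 2 < |S| = 3.
Every subset of size less than 3 has at least as many neighbours as members, so 3 is the minimum.

3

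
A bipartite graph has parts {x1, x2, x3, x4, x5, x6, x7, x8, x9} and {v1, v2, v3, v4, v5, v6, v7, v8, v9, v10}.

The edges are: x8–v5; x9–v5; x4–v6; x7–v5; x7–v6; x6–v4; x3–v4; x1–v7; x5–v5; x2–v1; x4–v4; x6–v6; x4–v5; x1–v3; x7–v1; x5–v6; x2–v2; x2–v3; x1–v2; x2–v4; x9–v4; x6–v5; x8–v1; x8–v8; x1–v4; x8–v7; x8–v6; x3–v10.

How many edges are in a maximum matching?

A valid assignment of size 8: x1-v7, x2-v2, x3-v10, x4-v4, x5-v5, x6-v6, x7-v1, x8-v8.
The set {x4, x5, x6, x9} has only 3 neighbours ({v4, v5, v6}), so by Hall's theorem at most 8 of the 9 left vertices can be matched.

8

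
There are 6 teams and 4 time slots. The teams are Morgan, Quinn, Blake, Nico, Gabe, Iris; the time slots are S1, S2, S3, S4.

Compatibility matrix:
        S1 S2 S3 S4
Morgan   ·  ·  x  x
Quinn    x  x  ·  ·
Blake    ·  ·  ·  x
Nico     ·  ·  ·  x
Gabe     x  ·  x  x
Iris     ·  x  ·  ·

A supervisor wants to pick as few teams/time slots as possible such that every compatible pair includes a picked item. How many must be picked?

4

The 4 edges Morgan–S3, Quinn–S2, Blake–S4, Gabe–S1 form a matching, so any vertex cover needs at least 4 vertices (one per matched edge).
Conversely {S1, S2, S3, S4} meets every edge and has exactly 4 vertices, so 4 is optimal.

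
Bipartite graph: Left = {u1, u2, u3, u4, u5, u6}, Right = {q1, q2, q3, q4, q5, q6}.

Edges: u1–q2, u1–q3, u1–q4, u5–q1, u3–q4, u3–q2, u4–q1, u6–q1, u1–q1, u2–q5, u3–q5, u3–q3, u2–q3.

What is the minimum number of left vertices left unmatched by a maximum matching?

A valid assignment of size 4: u1→q4, u2→q5, u3→q2, u4→q1.
The set {u4, u5, u6} has only 1 neighbour ({q1}), so by Hall's theorem at most 4 of the 6 left vertices can be matched.
That matches 4 of the 6, leaving 2 unmatched; no matching can do better.

2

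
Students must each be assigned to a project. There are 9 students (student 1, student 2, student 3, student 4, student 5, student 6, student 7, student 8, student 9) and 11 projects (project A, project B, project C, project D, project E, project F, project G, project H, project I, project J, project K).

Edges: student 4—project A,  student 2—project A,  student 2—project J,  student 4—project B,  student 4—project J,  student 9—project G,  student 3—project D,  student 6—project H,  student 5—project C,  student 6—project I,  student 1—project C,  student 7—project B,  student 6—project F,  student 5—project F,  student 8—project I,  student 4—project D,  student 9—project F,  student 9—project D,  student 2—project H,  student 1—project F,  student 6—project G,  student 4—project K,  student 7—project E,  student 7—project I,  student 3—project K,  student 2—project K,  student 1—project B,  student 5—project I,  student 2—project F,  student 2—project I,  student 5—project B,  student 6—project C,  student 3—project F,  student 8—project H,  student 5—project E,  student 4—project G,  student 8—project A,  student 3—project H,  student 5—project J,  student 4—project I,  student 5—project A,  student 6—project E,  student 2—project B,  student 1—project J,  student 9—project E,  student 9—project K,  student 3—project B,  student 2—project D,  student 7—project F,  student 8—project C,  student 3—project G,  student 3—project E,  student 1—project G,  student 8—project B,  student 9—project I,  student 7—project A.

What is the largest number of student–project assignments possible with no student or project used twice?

9

One maximum matching: student 1→project J, student 2→project K, student 3→project H, student 4→project I, student 5→project A, student 6→project F, student 7→project E, student 8→project C, student 9→project G.
This saturates every student, so 9 is the maximum.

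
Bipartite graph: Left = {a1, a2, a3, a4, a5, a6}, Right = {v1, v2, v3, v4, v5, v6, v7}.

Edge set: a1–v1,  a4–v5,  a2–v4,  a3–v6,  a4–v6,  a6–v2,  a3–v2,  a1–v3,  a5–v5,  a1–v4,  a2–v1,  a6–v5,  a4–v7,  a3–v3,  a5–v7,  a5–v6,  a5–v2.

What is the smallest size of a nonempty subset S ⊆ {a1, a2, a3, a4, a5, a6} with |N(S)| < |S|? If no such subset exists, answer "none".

none

A matching saturating every left vertex exists, for instance a1→v4, a2→v1, a3→v3, a4→v6, a5→v7, a6→v2.
By Hall's marriage theorem, this means |N(S)| ≥ |S| for every subset S, so no violating subset exists.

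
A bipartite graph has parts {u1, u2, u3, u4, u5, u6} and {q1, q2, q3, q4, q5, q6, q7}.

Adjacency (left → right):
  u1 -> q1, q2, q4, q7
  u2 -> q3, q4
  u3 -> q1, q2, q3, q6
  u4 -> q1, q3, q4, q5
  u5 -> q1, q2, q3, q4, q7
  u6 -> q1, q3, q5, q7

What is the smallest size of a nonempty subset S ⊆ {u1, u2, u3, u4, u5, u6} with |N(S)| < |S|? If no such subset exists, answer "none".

A matching saturating every left vertex exists, for instance u1→q2, u2→q3, u3→q6, u4→q4, u5→q7, u6→q5.
By Hall's marriage theorem, this means |N(S)| ≥ |S| for every subset S, so no violating subset exists.

none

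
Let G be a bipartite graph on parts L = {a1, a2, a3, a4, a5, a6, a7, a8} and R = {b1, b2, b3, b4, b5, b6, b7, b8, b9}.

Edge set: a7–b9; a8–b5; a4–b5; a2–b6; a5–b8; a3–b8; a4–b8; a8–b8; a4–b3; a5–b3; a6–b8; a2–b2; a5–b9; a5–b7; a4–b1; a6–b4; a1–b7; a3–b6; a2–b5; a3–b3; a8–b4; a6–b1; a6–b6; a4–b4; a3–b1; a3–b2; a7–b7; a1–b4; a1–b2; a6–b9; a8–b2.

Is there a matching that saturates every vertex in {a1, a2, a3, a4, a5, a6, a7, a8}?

A valid assignment of size 8: a1-b4, a2-b2, a3-b8, a4-b1, a5-b3, a6-b6, a7-b7, a8-b5.
All 8 left vertices are covered.

Yes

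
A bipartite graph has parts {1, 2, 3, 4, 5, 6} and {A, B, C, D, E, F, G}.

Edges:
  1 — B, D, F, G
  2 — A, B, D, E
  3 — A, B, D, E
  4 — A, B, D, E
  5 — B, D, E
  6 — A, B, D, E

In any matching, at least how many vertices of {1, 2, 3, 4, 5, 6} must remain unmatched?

1

One maximum matching: 1→F, 2→A, 3→D, 4→E, 5→B.
The set {2, 3, 4, 5, 6} has only 4 neighbours ({A, B, D, E}), so by Hall's theorem at most 5 of the 6 left vertices can be matched.
That matches 5 of the 6, leaving 1 unmatched; no matching can do better.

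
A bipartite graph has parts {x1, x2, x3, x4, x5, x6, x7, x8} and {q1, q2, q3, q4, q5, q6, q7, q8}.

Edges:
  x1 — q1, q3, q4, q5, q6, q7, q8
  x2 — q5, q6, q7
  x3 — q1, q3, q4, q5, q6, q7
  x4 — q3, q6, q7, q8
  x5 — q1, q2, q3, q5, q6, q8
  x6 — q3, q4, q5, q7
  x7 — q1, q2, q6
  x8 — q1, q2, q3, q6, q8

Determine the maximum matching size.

For example, pair x1-q4, x2-q5, x3-q1, x4-q3, x5-q8, x6-q7, x7-q2, x8-q6.
All 8 left vertices are matched, so no larger matching exists.

8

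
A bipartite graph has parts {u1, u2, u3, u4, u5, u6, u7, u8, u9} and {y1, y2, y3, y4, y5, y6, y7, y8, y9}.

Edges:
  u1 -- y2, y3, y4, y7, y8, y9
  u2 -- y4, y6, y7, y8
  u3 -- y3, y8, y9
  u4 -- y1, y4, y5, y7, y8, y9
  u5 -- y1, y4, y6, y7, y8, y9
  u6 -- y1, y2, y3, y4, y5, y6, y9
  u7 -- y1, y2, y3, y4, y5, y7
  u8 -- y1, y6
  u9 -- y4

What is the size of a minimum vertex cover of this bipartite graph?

9

{u1, u2, u3, u4, u5, u6, u7, u8, u9} is a vertex cover of size 9: every edge has an endpoint in this set.
No smaller cover exists because u1–y2, u2–y8, u3–y3, u4–y9, u5–y6, u6–y5, u7–y7, u8–y1, u9–y4 is a matching of size 9, and a cover must include an endpoint of each of these disjoint edges (König's theorem).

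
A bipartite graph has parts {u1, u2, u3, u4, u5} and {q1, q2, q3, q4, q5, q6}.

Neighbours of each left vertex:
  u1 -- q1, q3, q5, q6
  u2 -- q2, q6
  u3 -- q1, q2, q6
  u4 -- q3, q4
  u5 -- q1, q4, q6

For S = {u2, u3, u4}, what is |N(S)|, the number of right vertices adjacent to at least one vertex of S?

The union of neighbours of {u2, u3, u4} is {q1, q2, q3, q4, q6}, which has 5 elements.
Since |N(S)| = 5 ≥ |S| = 3, Hall's condition holds for this subset.

5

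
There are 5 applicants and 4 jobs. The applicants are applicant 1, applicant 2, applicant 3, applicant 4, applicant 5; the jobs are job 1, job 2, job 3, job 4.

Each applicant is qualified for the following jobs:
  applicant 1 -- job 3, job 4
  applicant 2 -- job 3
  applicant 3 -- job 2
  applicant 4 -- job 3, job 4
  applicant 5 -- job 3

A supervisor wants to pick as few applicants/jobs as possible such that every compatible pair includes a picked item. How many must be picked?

A maximum matching has 3 edges (e.g. applicant 1–job 4, applicant 2–job 3, applicant 3–job 2).
By König's theorem the minimum vertex cover has the same size. One such cover is {applicant 3, job 3, job 4}.

3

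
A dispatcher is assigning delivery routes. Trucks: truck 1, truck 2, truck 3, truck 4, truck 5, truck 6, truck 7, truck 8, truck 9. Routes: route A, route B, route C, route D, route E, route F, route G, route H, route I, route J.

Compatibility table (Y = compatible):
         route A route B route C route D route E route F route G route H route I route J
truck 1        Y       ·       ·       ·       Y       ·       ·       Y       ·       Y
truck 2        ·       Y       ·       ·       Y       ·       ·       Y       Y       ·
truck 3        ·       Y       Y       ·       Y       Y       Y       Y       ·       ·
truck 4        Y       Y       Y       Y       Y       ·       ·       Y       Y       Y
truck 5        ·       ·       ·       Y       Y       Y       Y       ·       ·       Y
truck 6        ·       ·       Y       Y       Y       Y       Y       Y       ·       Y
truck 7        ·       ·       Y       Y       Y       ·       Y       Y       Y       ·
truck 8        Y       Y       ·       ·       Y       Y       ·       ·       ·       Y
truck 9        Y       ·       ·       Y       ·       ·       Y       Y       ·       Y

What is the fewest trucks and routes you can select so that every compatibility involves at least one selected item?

{truck 1, truck 2, truck 3, truck 4, truck 5, truck 6, truck 7, truck 8, truck 9} is a vertex cover of size 9: every edge has an endpoint in this set.
No smaller cover exists because truck 1–route A, truck 2–route B, truck 3–route C, truck 4–route H, truck 5–route F, truck 6–route D, truck 7–route E, truck 8–route J, truck 9–route G is a matching of size 9, and a cover must include an endpoint of each of these disjoint edges (König's theorem).

9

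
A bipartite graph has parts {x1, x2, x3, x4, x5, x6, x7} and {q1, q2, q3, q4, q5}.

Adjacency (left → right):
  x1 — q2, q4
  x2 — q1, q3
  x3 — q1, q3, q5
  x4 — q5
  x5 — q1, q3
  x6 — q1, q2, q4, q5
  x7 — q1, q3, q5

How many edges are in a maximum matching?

5

A valid assignment of size 5: x1–q4, x2–q1, x3–q3, x4–q5, x6–q2.
The set {x2, x3, x4, x5, x7} has only 3 neighbours ({q1, q3, q5}), so by Hall's theorem at most 5 of the 7 left vertices can be matched.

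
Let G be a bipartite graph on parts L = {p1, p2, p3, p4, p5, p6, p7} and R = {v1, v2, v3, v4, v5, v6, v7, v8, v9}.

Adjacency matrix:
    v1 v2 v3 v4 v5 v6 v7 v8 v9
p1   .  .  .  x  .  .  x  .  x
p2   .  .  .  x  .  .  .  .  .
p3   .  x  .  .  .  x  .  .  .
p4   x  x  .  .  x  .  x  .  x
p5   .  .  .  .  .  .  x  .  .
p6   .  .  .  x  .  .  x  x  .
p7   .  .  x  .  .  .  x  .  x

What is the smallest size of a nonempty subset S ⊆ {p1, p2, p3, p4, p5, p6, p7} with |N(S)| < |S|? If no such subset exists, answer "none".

A matching saturating every left vertex exists, for instance p1→v9, p2→v4, p3→v6, p4→v2, p5→v7, p6→v8, p7→v3.
By Hall's marriage theorem, this means |N(S)| ≥ |S| for every subset S, so no violating subset exists.

none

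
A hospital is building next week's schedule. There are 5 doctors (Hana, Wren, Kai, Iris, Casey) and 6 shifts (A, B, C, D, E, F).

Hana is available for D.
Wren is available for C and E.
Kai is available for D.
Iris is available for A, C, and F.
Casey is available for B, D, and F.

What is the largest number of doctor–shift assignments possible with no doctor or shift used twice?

4

One maximum matching: Hana-D, Wren-E, Iris-F, Casey-B.
The set {Hana, Kai} has only 1 neighbour ({D}), so by Hall's theorem at most 4 of the 5 doctors can be matched.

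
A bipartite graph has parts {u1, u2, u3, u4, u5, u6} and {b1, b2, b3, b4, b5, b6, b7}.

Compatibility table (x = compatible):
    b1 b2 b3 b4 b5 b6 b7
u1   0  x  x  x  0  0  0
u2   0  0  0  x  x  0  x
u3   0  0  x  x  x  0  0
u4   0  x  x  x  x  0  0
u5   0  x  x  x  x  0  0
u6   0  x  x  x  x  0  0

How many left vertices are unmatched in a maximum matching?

1

One maximum matching: u1-b2, u2-b7, u3-b5, u4-b4, u5-b3.
The set {u1, u3, u4, u5, u6} has only 4 neighbours ({b2, b3, b4, b5}), so by Hall's theorem at most 5 of the 6 left vertices can be matched.
That matches 5 of the 6, leaving 1 unmatched; no matching can do better.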